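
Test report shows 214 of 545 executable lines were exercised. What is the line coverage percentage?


Coverage = covered / total * 100
Coverage = 214 / 545 * 100
Coverage = 39.27%

39.27%


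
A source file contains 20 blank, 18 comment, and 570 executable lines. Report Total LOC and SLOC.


Total LOC = blank + comment + code
Total LOC = 20 + 18 + 570 = 608
SLOC (source only) = code = 570

Total LOC: 608, SLOC: 570


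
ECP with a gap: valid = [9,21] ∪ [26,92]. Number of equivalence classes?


Valid ranges: [9,21] and [26,92]
Class 1: x < 9 — invalid
Class 2: 9 ≤ x ≤ 21 — valid
Class 3: 21 < x < 26 — invalid (gap between ranges)
Class 4: 26 ≤ x ≤ 92 — valid
Class 5: x > 92 — invalid
Total equivalence classes: 5

5 equivalence classes


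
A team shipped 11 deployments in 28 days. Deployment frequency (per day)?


Formula: deployments per day = releases / days
= 11 / 28
= 0.393 deploys/day
(equivalently, 2.75 deploys/week)

0.393 deploys/day


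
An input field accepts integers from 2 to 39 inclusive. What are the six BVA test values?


Range: [2, 39]
Boundaries: just below min, min, min+1, max-1, max, just above max
Values: [1, 2, 3, 38, 39, 40]

[1, 2, 3, 38, 39, 40]


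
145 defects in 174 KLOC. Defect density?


Defect density = defects / KLOC
Defect density = 145 / 174
Defect density = 0.833 defects/KLOC

0.833 defects/KLOC


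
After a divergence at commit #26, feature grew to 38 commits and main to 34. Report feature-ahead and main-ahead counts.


Common ancestor: commit #26
feature commits after divergence: 38 - 26 = 12
main commits after divergence: 34 - 26 = 8
feature is 12 commits ahead of main
main is 8 commits ahead of feature

feature ahead: 12, main ahead: 8


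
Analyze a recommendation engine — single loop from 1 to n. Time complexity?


Reasoning: one pass through n items
Complexity: O(n)

O(n)


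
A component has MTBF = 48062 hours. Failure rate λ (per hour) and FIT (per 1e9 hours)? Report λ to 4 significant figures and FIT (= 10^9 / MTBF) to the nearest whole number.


Formula: λ = 1 / MTBF; FIT = λ × 1e9 = 1e9 / MTBF
λ = 1 / 48062 ≈ 2.081e-05 failures/hour
FIT = 1e9 / 48062 ≈ 20806 failures per 1e9 hours (nearest whole number)

λ = 2.081e-05 /h, FIT = 20806


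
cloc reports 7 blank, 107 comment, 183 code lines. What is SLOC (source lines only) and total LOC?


Total LOC = blank + comment + code
Total LOC = 7 + 107 + 183 = 297
SLOC (source only) = code = 183

Total LOC: 297, SLOC: 183


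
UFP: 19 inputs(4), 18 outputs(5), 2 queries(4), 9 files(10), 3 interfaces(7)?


UFP = EI*4 + EO*5 + EQ*4 + ILF*10 + EIF*7
UFP = 19*4 + 18*5 + 2*4 + 9*10 + 3*7
UFP = 76 + 90 + 8 + 90 + 21
UFP = 285

285


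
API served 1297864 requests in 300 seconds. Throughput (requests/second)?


Formula: throughput = requests / seconds
throughput = 1297864 / 300
throughput = 4326.21 requests/second

4326.21 requests/second


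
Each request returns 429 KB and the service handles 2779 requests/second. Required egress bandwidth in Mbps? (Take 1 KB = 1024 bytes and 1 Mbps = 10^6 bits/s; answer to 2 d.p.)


Formula: Mbps = payload_bytes * RPS * 8 / 1e6
Payload per request = 429 KB = 429 * 1024 = 439296 bytes
Total bytes/sec = 439296 * 2779 = 1220803584
Total bits/sec = 1220803584 * 8 = 9766428672
Mbps = 9766428672 / 1e6 = 9766.43

9766.43 Mbps


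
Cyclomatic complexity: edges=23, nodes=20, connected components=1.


Formula: V(G) = E - N + 2P
V(G) = 23 - 20 + 2*1
V(G) = 3 + 2
V(G) = 5

5


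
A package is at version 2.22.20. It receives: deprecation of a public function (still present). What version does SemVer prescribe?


Current: 2.22.20
Change category: 'deprecation of a public function (still present)' → minor bump
SemVer rule: minor bump → increment MINOR, reset PATCH to 0 (MAJOR unchanged)
New: 2.23.0

2.23.0


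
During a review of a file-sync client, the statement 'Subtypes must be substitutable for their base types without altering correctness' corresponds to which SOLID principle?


This describes the Liskov Substitution Principle (LSP)

Liskov Substitution Principle (LSP)


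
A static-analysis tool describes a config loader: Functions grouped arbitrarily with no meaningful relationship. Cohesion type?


Reasoning: Worst: random grouping
Type: Coincidental cohesion

Coincidental cohesion


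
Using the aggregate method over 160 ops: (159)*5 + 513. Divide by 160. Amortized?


Formula: Amortized cost = Total cost / Operations
Total cost = (159 * 5) + (1 * 513)
Total cost = 795 + 513 = 1308
Amortized = 1308 / 160 = 8.175

8.175


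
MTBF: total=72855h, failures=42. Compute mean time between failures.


Formula: MTBF = Total operating time / Number of failures
MTBF = 72855 / 42
MTBF = 1734.64 hours

1734.64 hours


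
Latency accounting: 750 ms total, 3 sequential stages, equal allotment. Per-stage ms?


Formula: per_stage = total_budget / stages
per_stage = 750 / 3
per_stage = 250.0 ms

250.0 ms


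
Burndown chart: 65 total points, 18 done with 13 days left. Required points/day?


Formula: Required rate = Remaining points / Days left
Remaining = 65 - 18 = 47 points
Required rate = 47 / 13 = 3.62 points/day

3.62 points/day


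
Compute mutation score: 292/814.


Mutation score = killed / total * 100
Mutation score = 292 / 814 * 100
Mutation score = 35.87%

35.87%


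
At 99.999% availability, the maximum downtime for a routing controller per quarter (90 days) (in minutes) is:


Formula: allowed downtime = period * (100 - SLA) / 100
Period (quarter (90 days)) = 129600 minutes
Unavailability fraction = (100 - 99.999) / 100
Allowed downtime = 129600 * (100 - 99.999) / 100
Allowed downtime = 1.296 minutes

1.296 minutes


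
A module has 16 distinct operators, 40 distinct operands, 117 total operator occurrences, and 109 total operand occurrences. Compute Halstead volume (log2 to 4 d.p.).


Formula: V = N * log2(η), where N = N1 + N2 and η = η1 + η2
η = 16 + 40 = 56
N = 117 + 109 = 226
log2(56) ≈ 5.8074
V = 226 * 5.8074 = 1312.47

1312.47


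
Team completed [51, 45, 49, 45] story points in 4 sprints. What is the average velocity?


Formula: Avg velocity = Total points / Number of sprints
Points: [51, 45, 49, 45]
Sum = 51 + 45 + 49 + 45 = 190
Avg velocity = 190 / 4 = 47.5 points/sprint

47.5 points/sprint


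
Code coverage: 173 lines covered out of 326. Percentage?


Coverage = covered / total * 100
Coverage = 173 / 326 * 100
Coverage = 53.07%

53.07%


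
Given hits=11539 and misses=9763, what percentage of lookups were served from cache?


Formula: hit rate = hits / (hits + misses) * 100
hit rate = 11539 / (11539 + 9763) * 100
hit rate = 11539 / 21302 * 100
hit rate = 54.17%

54.17%


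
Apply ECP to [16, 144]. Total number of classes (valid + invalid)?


Valid range: [16, 144]
Class 1: x < 16 — invalid
Class 2: 16 ≤ x ≤ 144 — valid
Class 3: x > 144 — invalid
Total equivalence classes: 3

3 equivalence classes


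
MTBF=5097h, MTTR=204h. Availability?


Availability = MTBF / (MTBF + MTTR)
Availability = 5097 / (5097 + 204)
Availability = 5097 / 5301
Availability = 96.1517%

96.1517%


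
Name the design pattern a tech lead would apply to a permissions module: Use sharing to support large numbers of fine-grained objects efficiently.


This matches the Flyweight pattern

Flyweight


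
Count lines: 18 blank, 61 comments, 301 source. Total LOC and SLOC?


Total LOC = blank + comment + code
Total LOC = 18 + 61 + 301 = 380
SLOC (source only) = code = 301

Total LOC: 380, SLOC: 301


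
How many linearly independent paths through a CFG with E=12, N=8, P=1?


Formula: V(G) = E - N + 2P
V(G) = 12 - 8 + 2*1
V(G) = 4 + 2
V(G) = 6

6


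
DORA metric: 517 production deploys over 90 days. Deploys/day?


Formula: deployments per day = releases / days
= 517 / 90
= 5.744 deploys/day
(equivalently, 40.21 deploys/week)

5.744 deploys/day


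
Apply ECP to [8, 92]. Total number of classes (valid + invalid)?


Valid range: [8, 92]
Class 1: x < 8 — invalid
Class 2: 8 ≤ x ≤ 92 — valid
Class 3: x > 92 — invalid
Total equivalence classes: 3

3 equivalence classes


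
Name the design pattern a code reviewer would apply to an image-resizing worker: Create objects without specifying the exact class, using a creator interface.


This matches the Factory Method pattern

Factory Method


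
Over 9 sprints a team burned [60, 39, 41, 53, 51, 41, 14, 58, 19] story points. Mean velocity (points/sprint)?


Formula: Avg velocity = Total points / Number of sprints
Points: [60, 39, 41, 53, 51, 41, 14, 58, 19]
Sum = 60 + 39 + 41 + 53 + 51 + 41 + 14 + 58 + 19 = 376
Avg velocity = 376 / 9 = 41.78 points/sprint

41.78 points/sprint


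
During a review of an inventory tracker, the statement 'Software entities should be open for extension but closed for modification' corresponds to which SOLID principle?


This describes the Open/Closed Principle (OCP)

Open/Closed Principle (OCP)


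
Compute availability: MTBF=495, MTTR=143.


Availability = MTBF / (MTBF + MTTR)
Availability = 495 / (495 + 143)
Availability = 495 / 638
Availability = 77.5862%

77.5862%


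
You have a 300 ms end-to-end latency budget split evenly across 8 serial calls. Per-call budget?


Formula: per_stage = total_budget / stages
per_stage = 300 / 8
per_stage = 37.5 ms

37.5 ms


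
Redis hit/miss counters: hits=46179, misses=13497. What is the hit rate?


Formula: hit rate = hits / (hits + misses) * 100
hit rate = 46179 / (46179 + 13497) * 100
hit rate = 46179 / 59676 * 100
hit rate = 77.38%

77.38%


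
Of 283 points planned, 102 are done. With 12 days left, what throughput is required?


Formula: Required rate = Remaining points / Days left
Remaining = 283 - 102 = 181 points
Required rate = 181 / 12 = 15.08 points/day

15.08 points/day


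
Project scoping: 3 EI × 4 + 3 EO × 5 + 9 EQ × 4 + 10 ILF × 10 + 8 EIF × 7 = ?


UFP = EI*4 + EO*5 + EQ*4 + ILF*10 + EIF*7
UFP = 3*4 + 3*5 + 9*4 + 10*10 + 8*7
UFP = 12 + 15 + 36 + 100 + 56
UFP = 219

219


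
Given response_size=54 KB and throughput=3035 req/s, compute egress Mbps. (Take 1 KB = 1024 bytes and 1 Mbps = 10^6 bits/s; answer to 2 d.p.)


Formula: Mbps = payload_bytes * RPS * 8 / 1e6
Payload per request = 54 KB = 54 * 1024 = 55296 bytes
Total bytes/sec = 55296 * 3035 = 167823360
Total bits/sec = 167823360 * 8 = 1342586880
Mbps = 1342586880 / 1e6 = 1342.59

1342.59 Mbps


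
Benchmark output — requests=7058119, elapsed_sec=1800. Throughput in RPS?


Formula: throughput = requests / seconds
throughput = 7058119 / 1800
throughput = 3921.18 requests/second

3921.18 requests/second


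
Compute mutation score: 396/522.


Mutation score = killed / total * 100
Mutation score = 396 / 522 * 100
Mutation score = 75.86%

75.86%


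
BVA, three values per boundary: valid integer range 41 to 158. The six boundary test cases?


Range: [41, 158]
Boundaries: just below min, min, min+1, max-1, max, just above max
Values: [40, 41, 42, 157, 158, 159]

[40, 41, 42, 157, 158, 159]


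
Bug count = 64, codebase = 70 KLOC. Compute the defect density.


Defect density = defects / KLOC
Defect density = 64 / 70
Defect density = 0.914 defects/KLOC

0.914 defects/KLOC


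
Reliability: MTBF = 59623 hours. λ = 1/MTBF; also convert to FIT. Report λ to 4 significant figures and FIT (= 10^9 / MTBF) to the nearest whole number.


Formula: λ = 1 / MTBF; FIT = λ × 1e9 = 1e9 / MTBF
λ = 1 / 59623 ≈ 1.677e-05 failures/hour
FIT = 1e9 / 59623 ≈ 16772 failures per 1e9 hours (nearest whole number)

λ = 1.677e-05 /h, FIT = 16772


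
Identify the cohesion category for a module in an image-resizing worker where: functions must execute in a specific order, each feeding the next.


Reasoning: Output of one is input to next
Type: Sequential cohesion

Sequential cohesion


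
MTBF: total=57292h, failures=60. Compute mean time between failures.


Formula: MTBF = Total operating time / Number of failures
MTBF = 57292 / 60
MTBF = 954.87 hours

954.87 hours


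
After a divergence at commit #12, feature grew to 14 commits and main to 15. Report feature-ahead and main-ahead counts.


Common ancestor: commit #12
feature commits after divergence: 14 - 12 = 2
main commits after divergence: 15 - 12 = 3
feature is 2 commits ahead of main
main is 3 commits ahead of feature

feature ahead: 2, main ahead: 3


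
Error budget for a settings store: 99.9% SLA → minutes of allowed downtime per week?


Formula: allowed downtime = period * (100 - SLA) / 100
Period (week) = 10080 minutes
Unavailability fraction = (100 - 99.9) / 100
Allowed downtime = 10080 * (100 - 99.9) / 100
Allowed downtime = 10.08 minutes

10.08 minutes


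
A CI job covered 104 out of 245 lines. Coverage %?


Coverage = covered / total * 100
Coverage = 104 / 245 * 100
Coverage = 42.45%

42.45%


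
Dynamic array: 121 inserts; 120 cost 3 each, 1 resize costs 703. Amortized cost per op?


Formula: Amortized cost = Total cost / Operations
Total cost = (120 * 3) + (1 * 703)
Total cost = 360 + 703 = 1063
Amortized = 1063 / 121 = 8.7851

8.7851


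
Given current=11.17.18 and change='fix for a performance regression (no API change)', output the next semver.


Current: 11.17.18
Change category: 'fix for a performance regression (no API change)' → patch bump
SemVer rule: patch bump → increment PATCH (MAJOR and MINOR unchanged)
New: 11.17.19

11.17.19


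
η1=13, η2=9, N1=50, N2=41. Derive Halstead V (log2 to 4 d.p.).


Formula: V = N * log2(η), where N = N1 + N2 and η = η1 + η2
η = 13 + 9 = 22
N = 50 + 41 = 91
log2(22) ≈ 4.4594
V = 91 * 4.4594 = 405.81

405.81


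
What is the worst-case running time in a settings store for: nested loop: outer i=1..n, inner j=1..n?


Reasoning: n iterations times n iterations
Complexity: O(n^2)

O(n^2)


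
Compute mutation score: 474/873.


Mutation score = killed / total * 100
Mutation score = 474 / 873 * 100
Mutation score = 54.3%

54.3%


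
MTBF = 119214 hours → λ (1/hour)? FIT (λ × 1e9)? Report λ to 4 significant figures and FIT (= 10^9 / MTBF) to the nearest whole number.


Formula: λ = 1 / MTBF; FIT = λ × 1e9 = 1e9 / MTBF
λ = 1 / 119214 ≈ 8.388e-06 failures/hour
FIT = 1e9 / 119214 ≈ 8388 failures per 1e9 hours (nearest whole number)

λ = 8.388e-06 /h, FIT = 8388


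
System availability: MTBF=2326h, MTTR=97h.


Availability = MTBF / (MTBF + MTTR)
Availability = 2326 / (2326 + 97)
Availability = 2326 / 2423
Availability = 95.9967%

95.9967%


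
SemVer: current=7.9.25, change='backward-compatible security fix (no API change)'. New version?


Current: 7.9.25
Change category: 'backward-compatible security fix (no API change)' → patch bump
SemVer rule: patch bump → increment PATCH (MAJOR and MINOR unchanged)
New: 7.9.26

7.9.26


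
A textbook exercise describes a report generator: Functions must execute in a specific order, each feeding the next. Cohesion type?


Reasoning: Output of one is input to next
Type: Sequential cohesion

Sequential cohesion


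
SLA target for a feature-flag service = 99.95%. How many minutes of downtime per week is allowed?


Formula: allowed downtime = period * (100 - SLA) / 100
Period (week) = 10080 minutes
Unavailability fraction = (100 - 99.95) / 100
Allowed downtime = 10080 * (100 - 99.95) / 100
Allowed downtime = 5.04 minutes

5.04 minutes


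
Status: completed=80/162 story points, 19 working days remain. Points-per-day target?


Formula: Required rate = Remaining points / Days left
Remaining = 162 - 80 = 82 points
Required rate = 82 / 19 = 4.32 points/day

4.32 points/day


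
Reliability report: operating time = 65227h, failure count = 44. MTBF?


Formula: MTBF = Total operating time / Number of failures
MTBF = 65227 / 44
MTBF = 1482.43 hours

1482.43 hours


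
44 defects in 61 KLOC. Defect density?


Defect density = defects / KLOC
Defect density = 44 / 61
Defect density = 0.721 defects/KLOC

0.721 defects/KLOC


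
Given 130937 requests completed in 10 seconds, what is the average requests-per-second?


Formula: throughput = requests / seconds
throughput = 130937 / 10
throughput = 13093.7 requests/second

13093.7 requests/second


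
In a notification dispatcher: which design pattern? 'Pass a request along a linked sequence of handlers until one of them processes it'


This matches the Chain of Responsibility pattern

Chain of Responsibility


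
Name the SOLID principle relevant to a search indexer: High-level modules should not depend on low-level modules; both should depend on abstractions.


This describes the Dependency Inversion Principle (DIP)

Dependency Inversion Principle (DIP)


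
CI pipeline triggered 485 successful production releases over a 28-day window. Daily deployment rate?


Formula: deployments per day = releases / days
= 485 / 28
= 17.321 deploys/day
(equivalently, 121.25 deploys/week)

17.321 deploys/day


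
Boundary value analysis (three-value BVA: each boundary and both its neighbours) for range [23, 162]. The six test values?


Range: [23, 162]
Boundaries: just below min, min, min+1, max-1, max, just above max
Values: [22, 23, 24, 161, 162, 163]

[22, 23, 24, 161, 162, 163]


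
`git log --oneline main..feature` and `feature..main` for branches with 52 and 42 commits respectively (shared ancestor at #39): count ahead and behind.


Common ancestor: commit #39
feature commits after divergence: 52 - 39 = 13
main commits after divergence: 42 - 39 = 3
feature is 13 commits ahead of main
main is 3 commits ahead of feature

feature ahead: 13, main ahead: 3


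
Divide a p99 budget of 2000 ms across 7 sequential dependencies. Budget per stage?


Formula: per_stage = total_budget / stages
per_stage = 2000 / 7
per_stage = 285.71 ms

285.71 ms


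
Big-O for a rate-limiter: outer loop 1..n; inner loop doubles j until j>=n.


Reasoning: linear outer times logarithmic inner
Complexity: O(n log n)

O(n log n)


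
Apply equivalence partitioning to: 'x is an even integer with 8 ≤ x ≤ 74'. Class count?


Constraint: even integers in [8, 74]
Class 1: x < 8 — out-of-range invalid
Class 2: x in [8,74] but odd — wrong type invalid
Class 3: x in [8,74] and even — valid
Class 4: x > 74 — out-of-range invalid
Total equivalence classes: 4

4 equivalence classes


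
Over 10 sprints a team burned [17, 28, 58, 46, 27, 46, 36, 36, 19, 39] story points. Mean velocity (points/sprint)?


Formula: Avg velocity = Total points / Number of sprints
Points: [17, 28, 58, 46, 27, 46, 36, 36, 19, 39]
Sum = 17 + 28 + 58 + 46 + 27 + 46 + 36 + 36 + 19 + 39 = 352
Avg velocity = 352 / 10 = 35.2 points/sprint

35.2 points/sprint


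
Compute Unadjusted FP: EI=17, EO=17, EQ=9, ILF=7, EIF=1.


UFP = EI*4 + EO*5 + EQ*4 + ILF*10 + EIF*7
UFP = 17*4 + 17*5 + 9*4 + 7*10 + 1*7
UFP = 68 + 85 + 36 + 70 + 7
UFP = 266

266


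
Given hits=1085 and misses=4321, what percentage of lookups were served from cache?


Formula: hit rate = hits / (hits + misses) * 100
hit rate = 1085 / (1085 + 4321) * 100
hit rate = 1085 / 5406 * 100
hit rate = 20.07%

20.07%


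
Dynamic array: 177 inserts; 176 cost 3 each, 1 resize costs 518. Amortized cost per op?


Formula: Amortized cost = Total cost / Operations
Total cost = (176 * 3) + (1 * 518)
Total cost = 528 + 518 = 1046
Amortized = 1046 / 177 = 5.9096

5.9096


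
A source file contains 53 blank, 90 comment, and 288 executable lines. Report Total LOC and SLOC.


Total LOC = blank + comment + code
Total LOC = 53 + 90 + 288 = 431
SLOC (source only) = code = 288

Total LOC: 431, SLOC: 288


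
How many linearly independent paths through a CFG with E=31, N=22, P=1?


Formula: V(G) = E - N + 2P
V(G) = 31 - 22 + 2*1
V(G) = 9 + 2
V(G) = 11

11


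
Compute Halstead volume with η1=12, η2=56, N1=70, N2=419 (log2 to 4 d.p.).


Formula: V = N * log2(η), where N = N1 + N2 and η = η1 + η2
η = 12 + 56 = 68
N = 70 + 419 = 489
log2(68) ≈ 6.0875
V = 489 * 6.0875 = 2976.79

2976.79


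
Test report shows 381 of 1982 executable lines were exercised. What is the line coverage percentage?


Coverage = covered / total * 100
Coverage = 381 / 1982 * 100
Coverage = 19.22%

19.22%


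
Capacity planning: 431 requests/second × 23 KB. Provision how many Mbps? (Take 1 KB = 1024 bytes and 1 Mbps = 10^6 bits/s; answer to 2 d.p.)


Formula: Mbps = payload_bytes * RPS * 8 / 1e6
Payload per request = 23 KB = 23 * 1024 = 23552 bytes
Total bytes/sec = 23552 * 431 = 10150912
Total bits/sec = 10150912 * 8 = 81207296
Mbps = 81207296 / 1e6 = 81.21

81.21 Mbps


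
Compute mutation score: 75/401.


Mutation score = killed / total * 100
Mutation score = 75 / 401 * 100
Mutation score = 18.7%

18.7%


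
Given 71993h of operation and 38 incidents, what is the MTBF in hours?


Formula: MTBF = Total operating time / Number of failures
MTBF = 71993 / 38
MTBF = 1894.55 hours

1894.55 hours


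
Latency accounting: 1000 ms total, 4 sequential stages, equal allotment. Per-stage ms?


Formula: per_stage = total_budget / stages
per_stage = 1000 / 4
per_stage = 250.0 ms

250.0 ms


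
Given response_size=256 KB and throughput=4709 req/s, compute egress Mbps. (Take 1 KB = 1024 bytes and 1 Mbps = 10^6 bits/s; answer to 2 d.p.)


Formula: Mbps = payload_bytes * RPS * 8 / 1e6
Payload per request = 256 KB = 256 * 1024 = 262144 bytes
Total bytes/sec = 262144 * 4709 = 1234436096
Total bits/sec = 1234436096 * 8 = 9875488768
Mbps = 9875488768 / 1e6 = 9875.49

9875.49 Mbps


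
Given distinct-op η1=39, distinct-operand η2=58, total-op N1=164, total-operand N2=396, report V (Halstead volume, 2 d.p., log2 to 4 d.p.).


Formula: V = N * log2(η), where N = N1 + N2 and η = η1 + η2
η = 39 + 58 = 97
N = 164 + 396 = 560
log2(97) ≈ 6.5999
V = 560 * 6.5999 = 3695.94

3695.94


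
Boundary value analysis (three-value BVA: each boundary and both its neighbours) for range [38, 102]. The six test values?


Range: [38, 102]
Boundaries: just below min, min, min+1, max-1, max, just above max
Values: [37, 38, 39, 101, 102, 103]

[37, 38, 39, 101, 102, 103]


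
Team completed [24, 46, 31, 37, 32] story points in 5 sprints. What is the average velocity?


Formula: Avg velocity = Total points / Number of sprints
Points: [24, 46, 31, 37, 32]
Sum = 24 + 46 + 31 + 37 + 32 = 170
Avg velocity = 170 / 5 = 34.0 points/sprint

34.0 points/sprint


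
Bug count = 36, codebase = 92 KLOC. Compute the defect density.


Defect density = defects / KLOC
Defect density = 36 / 92
Defect density = 0.391 defects/KLOC

0.391 defects/KLOC


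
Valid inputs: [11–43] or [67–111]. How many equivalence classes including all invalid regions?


Valid ranges: [11,43] and [67,111]
Class 1: x < 11 — invalid
Class 2: 11 ≤ x ≤ 43 — valid
Class 3: 43 < x < 67 — invalid (gap between ranges)
Class 4: 67 ≤ x ≤ 111 — valid
Class 5: x > 111 — invalid
Total equivalence classes: 5

5 equivalence classes


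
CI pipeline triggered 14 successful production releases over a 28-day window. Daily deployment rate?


Formula: deployments per day = releases / days
= 14 / 28
= 0.5 deploys/day
(equivalently, 3.5 deploys/week)

0.5 deploys/day


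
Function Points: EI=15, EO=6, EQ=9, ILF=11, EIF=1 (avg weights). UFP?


UFP = EI*4 + EO*5 + EQ*4 + ILF*10 + EIF*7
UFP = 15*4 + 6*5 + 9*4 + 11*10 + 1*7
UFP = 60 + 30 + 36 + 110 + 7
UFP = 243

243


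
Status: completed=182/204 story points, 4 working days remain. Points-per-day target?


Formula: Required rate = Remaining points / Days left
Remaining = 204 - 182 = 22 points
Required rate = 22 / 4 = 5.5 points/day

5.5 points/day


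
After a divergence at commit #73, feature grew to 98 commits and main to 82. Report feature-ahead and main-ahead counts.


Common ancestor: commit #73
feature commits after divergence: 98 - 73 = 25
main commits after divergence: 82 - 73 = 9
feature is 25 commits ahead of main
main is 9 commits ahead of feature

feature ahead: 25, main ahead: 9


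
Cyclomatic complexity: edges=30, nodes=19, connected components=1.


Formula: V(G) = E - N + 2P
V(G) = 30 - 19 + 2*1
V(G) = 11 + 2
V(G) = 13

13


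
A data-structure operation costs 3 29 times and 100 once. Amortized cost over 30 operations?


Formula: Amortized cost = Total cost / Operations
Total cost = (29 * 3) + (1 * 100)
Total cost = 87 + 100 = 187
Amortized = 187 / 30 = 6.2333

6.2333


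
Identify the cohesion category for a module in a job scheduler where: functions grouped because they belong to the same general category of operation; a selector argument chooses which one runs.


Reasoning: Grouped by category of activity, not by data or sequence
Type: Logical cohesion

Logical cohesion


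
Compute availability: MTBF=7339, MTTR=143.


Availability = MTBF / (MTBF + MTTR)
Availability = 7339 / (7339 + 143)
Availability = 7339 / 7482
Availability = 98.0887%

98.0887%


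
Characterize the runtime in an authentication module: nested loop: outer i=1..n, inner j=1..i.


Reasoning: triangle: n(n+1)/2 ~ n^2/2
Complexity: O(n^2)

O(n^2)


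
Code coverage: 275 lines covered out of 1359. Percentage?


Coverage = covered / total * 100
Coverage = 275 / 1359 * 100
Coverage = 20.24%

20.24%


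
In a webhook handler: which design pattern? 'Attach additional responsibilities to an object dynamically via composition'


This matches the Decorator pattern

Decorator


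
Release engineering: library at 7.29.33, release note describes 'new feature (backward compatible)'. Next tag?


Current: 7.29.33
Change category: 'new feature (backward compatible)' → minor bump
SemVer rule: minor bump → increment MINOR, reset PATCH to 0 (MAJOR unchanged)
New: 7.30.0

7.30.0


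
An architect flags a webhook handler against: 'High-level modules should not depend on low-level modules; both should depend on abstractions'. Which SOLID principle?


This describes the Dependency Inversion Principle (DIP)

Dependency Inversion Principle (DIP)


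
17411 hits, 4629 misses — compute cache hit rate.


Formula: hit rate = hits / (hits + misses) * 100
hit rate = 17411 / (17411 + 4629) * 100
hit rate = 17411 / 22040 * 100
hit rate = 79.0%

79.0%


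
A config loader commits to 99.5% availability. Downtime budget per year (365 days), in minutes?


Formula: allowed downtime = period * (100 - SLA) / 100
Period (year (365 days)) = 525600 minutes
Unavailability fraction = (100 - 99.5) / 100
Allowed downtime = 525600 * (100 - 99.5) / 100
Allowed downtime = 2628.0 minutes

2628.0 minutes


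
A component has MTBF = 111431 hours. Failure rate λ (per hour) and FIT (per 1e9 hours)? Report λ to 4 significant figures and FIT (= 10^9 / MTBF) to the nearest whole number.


Formula: λ = 1 / MTBF; FIT = λ × 1e9 = 1e9 / MTBF
λ = 1 / 111431 ≈ 8.974e-06 failures/hour
FIT = 1e9 / 111431 ≈ 8974 failures per 1e9 hours (nearest whole number)

λ = 8.974e-06 /h, FIT = 8974


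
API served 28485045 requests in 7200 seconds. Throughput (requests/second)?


Formula: throughput = requests / seconds
throughput = 28485045 / 7200
throughput = 3956.26 requests/second

3956.26 requests/second


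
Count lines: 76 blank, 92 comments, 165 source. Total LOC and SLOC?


Total LOC = blank + comment + code
Total LOC = 76 + 92 + 165 = 333
SLOC (source only) = code = 165

Total LOC: 333, SLOC: 165


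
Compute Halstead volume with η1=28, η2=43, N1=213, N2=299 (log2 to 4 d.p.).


Formula: V = N * log2(η), where N = N1 + N2 and η = η1 + η2
η = 28 + 43 = 71
N = 213 + 299 = 512
log2(71) ≈ 6.1497
V = 512 * 6.1497 = 3148.65

3148.65


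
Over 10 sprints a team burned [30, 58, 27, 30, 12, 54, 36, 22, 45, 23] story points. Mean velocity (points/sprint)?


Formula: Avg velocity = Total points / Number of sprints
Points: [30, 58, 27, 30, 12, 54, 36, 22, 45, 23]
Sum = 30 + 58 + 27 + 30 + 12 + 54 + 36 + 22 + 45 + 23 = 337
Avg velocity = 337 / 10 = 33.7 points/sprint

33.7 points/sprint


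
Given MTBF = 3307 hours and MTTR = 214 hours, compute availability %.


Availability = MTBF / (MTBF + MTTR)
Availability = 3307 / (3307 + 214)
Availability = 3307 / 3521
Availability = 93.9222%

93.9222%


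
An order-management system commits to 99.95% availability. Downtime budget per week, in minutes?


Formula: allowed downtime = period * (100 - SLA) / 100
Period (week) = 10080 minutes
Unavailability fraction = (100 - 99.95) / 100
Allowed downtime = 10080 * (100 - 99.95) / 100
Allowed downtime = 5.04 minutes

5.04 minutes


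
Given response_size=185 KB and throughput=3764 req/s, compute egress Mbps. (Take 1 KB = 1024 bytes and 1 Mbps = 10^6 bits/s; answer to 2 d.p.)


Formula: Mbps = payload_bytes * RPS * 8 / 1e6
Payload per request = 185 KB = 185 * 1024 = 189440 bytes
Total bytes/sec = 189440 * 3764 = 713052160
Total bits/sec = 713052160 * 8 = 5704417280
Mbps = 5704417280 / 1e6 = 5704.42

5704.42 Mbps


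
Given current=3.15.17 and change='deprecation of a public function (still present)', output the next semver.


Current: 3.15.17
Change category: 'deprecation of a public function (still present)' → minor bump
SemVer rule: minor bump → increment MINOR, reset PATCH to 0 (MAJOR unchanged)
New: 3.16.0

3.16.0


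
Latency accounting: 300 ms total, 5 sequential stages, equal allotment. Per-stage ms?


Formula: per_stage = total_budget / stages
per_stage = 300 / 5
per_stage = 60.0 ms

60.0 ms


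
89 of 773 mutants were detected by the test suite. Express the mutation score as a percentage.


Mutation score = killed / total * 100
Mutation score = 89 / 773 * 100
Mutation score = 11.51%

11.51%


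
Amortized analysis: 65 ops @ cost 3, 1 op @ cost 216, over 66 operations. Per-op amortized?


Formula: Amortized cost = Total cost / Operations
Total cost = (65 * 3) + (1 * 216)
Total cost = 195 + 216 = 411
Amortized = 411 / 66 = 6.2273

6.2273


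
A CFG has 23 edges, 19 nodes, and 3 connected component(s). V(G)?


Formula: V(G) = E - N + 2P
V(G) = 23 - 19 + 2*3
V(G) = 4 + 6
V(G) = 10

10


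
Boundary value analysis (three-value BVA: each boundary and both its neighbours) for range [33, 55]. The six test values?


Range: [33, 55]
Boundaries: just below min, min, min+1, max-1, max, just above max
Values: [32, 33, 34, 54, 55, 56]

[32, 33, 34, 54, 55, 56]


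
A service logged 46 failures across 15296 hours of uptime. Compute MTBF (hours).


Formula: MTBF = Total operating time / Number of failures
MTBF = 15296 / 46
MTBF = 332.52 hours

332.52 hours


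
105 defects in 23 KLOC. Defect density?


Defect density = defects / KLOC
Defect density = 105 / 23
Defect density = 4.565 defects/KLOC

4.565 defects/KLOC


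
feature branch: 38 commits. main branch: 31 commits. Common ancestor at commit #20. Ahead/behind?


Common ancestor: commit #20
feature commits after divergence: 38 - 20 = 18
main commits after divergence: 31 - 20 = 11
feature is 18 commits ahead of main
main is 11 commits ahead of feature

feature ahead: 18, main ahead: 11


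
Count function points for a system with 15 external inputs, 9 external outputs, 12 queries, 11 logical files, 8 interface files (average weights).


UFP = EI*4 + EO*5 + EQ*4 + ILF*10 + EIF*7
UFP = 15*4 + 9*5 + 12*4 + 11*10 + 8*7
UFP = 60 + 45 + 48 + 110 + 56
UFP = 319

319


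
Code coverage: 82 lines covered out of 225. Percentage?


Coverage = covered / total * 100
Coverage = 82 / 225 * 100
Coverage = 36.44%

36.44%


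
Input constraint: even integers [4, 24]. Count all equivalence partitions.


Constraint: even integers in [4, 24]
Class 1: x < 4 — out-of-range invalid
Class 2: x in [4,24] but odd — wrong type invalid
Class 3: x in [4,24] and even — valid
Class 4: x > 24 — out-of-range invalid
Total equivalence classes: 4

4 equivalence classes


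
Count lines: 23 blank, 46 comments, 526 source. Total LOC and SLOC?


Total LOC = blank + comment + code
Total LOC = 23 + 46 + 526 = 595
SLOC (source only) = code = 526

Total LOC: 595, SLOC: 526


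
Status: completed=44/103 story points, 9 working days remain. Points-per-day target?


Formula: Required rate = Remaining points / Days left
Remaining = 103 - 44 = 59 points
Required rate = 59 / 9 = 6.56 points/day

6.56 points/day


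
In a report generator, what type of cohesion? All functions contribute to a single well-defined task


Reasoning: Best: single purpose
Type: Functional cohesion

Functional cohesion


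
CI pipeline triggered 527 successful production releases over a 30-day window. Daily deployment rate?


Formula: deployments per day = releases / days
= 527 / 30
= 17.567 deploys/day
(equivalently, 122.97 deploys/week)

17.567 deploys/day


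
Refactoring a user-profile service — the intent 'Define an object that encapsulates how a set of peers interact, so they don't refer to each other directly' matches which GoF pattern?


This matches the Mediator pattern

Mediator


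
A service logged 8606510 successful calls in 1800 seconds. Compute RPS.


Formula: throughput = requests / seconds
throughput = 8606510 / 1800
throughput = 4781.39 requests/second

4781.39 requests/second


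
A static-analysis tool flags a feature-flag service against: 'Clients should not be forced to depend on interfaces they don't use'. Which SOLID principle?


This describes the Interface Segregation Principle (ISP)

Interface Segregation Principle (ISP)


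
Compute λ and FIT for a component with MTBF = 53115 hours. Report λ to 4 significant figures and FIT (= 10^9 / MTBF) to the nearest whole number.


Formula: λ = 1 / MTBF; FIT = λ × 1e9 = 1e9 / MTBF
λ = 1 / 53115 ≈ 1.883e-05 failures/hour
FIT = 1e9 / 53115 ≈ 18827 failures per 1e9 hours (nearest whole number)

λ = 1.883e-05 /h, FIT = 18827


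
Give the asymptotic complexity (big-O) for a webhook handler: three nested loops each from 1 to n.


Reasoning: three levels of nesting over n
Complexity: O(n^3)

O(n^3)


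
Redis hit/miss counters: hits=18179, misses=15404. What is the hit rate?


Formula: hit rate = hits / (hits + misses) * 100
hit rate = 18179 / (18179 + 15404) * 100
hit rate = 18179 / 33583 * 100
hit rate = 54.13%

54.13%


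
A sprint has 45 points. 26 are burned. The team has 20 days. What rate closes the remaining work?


Formula: Required rate = Remaining points / Days left
Remaining = 45 - 26 = 19 points
Required rate = 19 / 20 = 0.95 points/day

0.95 points/day


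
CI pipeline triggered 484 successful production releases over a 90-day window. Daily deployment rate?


Formula: deployments per day = releases / days
= 484 / 90
= 5.378 deploys/day
(equivalently, 37.64 deploys/week)

5.378 deploys/day


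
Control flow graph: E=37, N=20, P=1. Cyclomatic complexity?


Formula: V(G) = E - N + 2P
V(G) = 37 - 20 + 2*1
V(G) = 17 + 2
V(G) = 19

19


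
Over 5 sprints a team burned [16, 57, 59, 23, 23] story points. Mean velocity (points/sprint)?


Formula: Avg velocity = Total points / Number of sprints
Points: [16, 57, 59, 23, 23]
Sum = 16 + 57 + 59 + 23 + 23 = 178
Avg velocity = 178 / 5 = 35.6 points/sprint

35.6 points/sprint


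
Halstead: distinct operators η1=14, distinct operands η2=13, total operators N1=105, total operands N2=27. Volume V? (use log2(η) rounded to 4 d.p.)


Formula: V = N * log2(η), where N = N1 + N2 and η = η1 + η2
η = 14 + 13 = 27
N = 105 + 27 = 132
log2(27) ≈ 4.7549
V = 132 * 4.7549 = 627.65

627.65


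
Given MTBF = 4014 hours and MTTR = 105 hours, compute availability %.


Availability = MTBF / (MTBF + MTTR)
Availability = 4014 / (4014 + 105)
Availability = 4014 / 4119
Availability = 97.4508%

97.4508%


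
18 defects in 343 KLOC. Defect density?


Defect density = defects / KLOC
Defect density = 18 / 343
Defect density = 0.052 defects/KLOC

0.052 defects/KLOC


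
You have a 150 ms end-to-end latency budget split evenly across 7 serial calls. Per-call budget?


Formula: per_stage = total_budget / stages
per_stage = 150 / 7
per_stage = 21.43 ms

21.43 ms


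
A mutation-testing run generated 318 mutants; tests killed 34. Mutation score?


Mutation score = killed / total * 100
Mutation score = 34 / 318 * 100
Mutation score = 10.69%

10.69%


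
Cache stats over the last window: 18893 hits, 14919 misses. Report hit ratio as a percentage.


Formula: hit rate = hits / (hits + misses) * 100
hit rate = 18893 / (18893 + 14919) * 100
hit rate = 18893 / 33812 * 100
hit rate = 55.88%

55.88%


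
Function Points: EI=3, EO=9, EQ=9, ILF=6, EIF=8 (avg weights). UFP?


UFP = EI*4 + EO*5 + EQ*4 + ILF*10 + EIF*7
UFP = 3*4 + 9*5 + 9*4 + 6*10 + 8*7
UFP = 12 + 45 + 36 + 60 + 56
UFP = 209

209


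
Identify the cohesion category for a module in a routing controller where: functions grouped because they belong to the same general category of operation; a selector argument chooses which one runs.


Reasoning: Grouped by category of activity, not by data or sequence
Type: Logical cohesion

Logical cohesion


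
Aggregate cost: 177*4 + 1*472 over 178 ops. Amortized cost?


Formula: Amortized cost = Total cost / Operations
Total cost = (177 * 4) + (1 * 472)
Total cost = 708 + 472 = 1180
Amortized = 1180 / 178 = 6.6292

6.6292


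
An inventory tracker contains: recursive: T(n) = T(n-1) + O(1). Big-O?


Reasoning: linear recursion with constant work per frame
Complexity: O(n)

O(n)


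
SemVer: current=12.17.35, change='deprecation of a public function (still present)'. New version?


Current: 12.17.35
Change category: 'deprecation of a public function (still present)' → minor bump
SemVer rule: minor bump → increment MINOR, reset PATCH to 0 (MAJOR unchanged)
New: 12.18.0

12.18.0


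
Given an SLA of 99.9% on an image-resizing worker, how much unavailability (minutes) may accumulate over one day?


Formula: allowed downtime = period * (100 - SLA) / 100
Period (day) = 1440 minutes
Unavailability fraction = (100 - 99.9) / 100
Allowed downtime = 1440 * (100 - 99.9) / 100
Allowed downtime = 1.44 minutes

1.44 minutes


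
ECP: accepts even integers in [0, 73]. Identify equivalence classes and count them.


Constraint: even integers in [0, 73]
Class 1: x < 0 — out-of-range invalid
Class 2: x in [0,73] but odd — wrong type invalid
Class 3: x in [0,73] and even — valid
Class 4: x > 73 — out-of-range invalid
Total equivalence classes: 4

4 equivalence classes


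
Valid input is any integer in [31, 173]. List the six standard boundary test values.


Range: [31, 173]
Boundaries: just below min, min, min+1, max-1, max, just above max
Values: [30, 31, 32, 172, 173, 174]

[30, 31, 32, 172, 173, 174]


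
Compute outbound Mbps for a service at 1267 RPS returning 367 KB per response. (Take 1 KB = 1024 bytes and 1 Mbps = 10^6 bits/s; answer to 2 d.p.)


Formula: Mbps = payload_bytes * RPS * 8 / 1e6
Payload per request = 367 KB = 367 * 1024 = 375808 bytes
Total bytes/sec = 375808 * 1267 = 476148736
Total bits/sec = 476148736 * 8 = 3809189888
Mbps = 3809189888 / 1e6 = 3809.19

3809.19 Mbps


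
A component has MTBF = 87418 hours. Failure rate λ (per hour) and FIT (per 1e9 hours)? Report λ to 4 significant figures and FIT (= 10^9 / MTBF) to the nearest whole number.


Formula: λ = 1 / MTBF; FIT = λ × 1e9 = 1e9 / MTBF
λ = 1 / 87418 ≈ 1.144e-05 failures/hour
FIT = 1e9 / 87418 ≈ 11439 failures per 1e9 hours (nearest whole number)

λ = 1.144e-05 /h, FIT = 11439


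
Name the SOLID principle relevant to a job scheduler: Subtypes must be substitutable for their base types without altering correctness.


This describes the Liskov Substitution Principle (LSP)

Liskov Substitution Principle (LSP)
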